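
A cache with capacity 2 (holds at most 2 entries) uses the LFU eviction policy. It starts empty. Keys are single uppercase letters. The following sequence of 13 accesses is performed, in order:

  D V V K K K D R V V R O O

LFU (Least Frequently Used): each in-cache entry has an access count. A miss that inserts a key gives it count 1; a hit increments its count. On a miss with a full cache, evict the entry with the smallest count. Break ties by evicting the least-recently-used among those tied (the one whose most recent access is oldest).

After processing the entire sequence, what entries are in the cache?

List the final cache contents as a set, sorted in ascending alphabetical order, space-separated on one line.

LFU simulation (capacity=2):
  1. access D: MISS. Cache: [D(c=1)]
  2. access V: MISS. Cache: [D(c=1) V(c=1)]
  3. access V: HIT, count now 2. Cache: [D(c=1) V(c=2)]
  4. access K: MISS, evict D(c=1). Cache: [K(c=1) V(c=2)]
  5. access K: HIT, count now 2. Cache: [V(c=2) K(c=2)]
  6. access K: HIT, count now 3. Cache: [V(c=2) K(c=3)]
  7. access D: MISS, evict V(c=2). Cache: [D(c=1) K(c=3)]
  8. access R: MISS, evict D(c=1). Cache: [R(c=1) K(c=3)]
  9. access V: MISS, evict R(c=1). Cache: [V(c=1) K(c=3)]
  10. access V: HIT, count now 2. Cache: [V(c=2) K(c=3)]
  11. access R: MISS, evict V(c=2). Cache: [R(c=1) K(c=3)]
  12. access O: MISS, evict R(c=1). Cache: [O(c=1) K(c=3)]
  13. access O: HIT, count now 2. Cache: [O(c=2) K(c=3)]
Total: 5 hits, 8 misses, 6 evictions

Answer: K O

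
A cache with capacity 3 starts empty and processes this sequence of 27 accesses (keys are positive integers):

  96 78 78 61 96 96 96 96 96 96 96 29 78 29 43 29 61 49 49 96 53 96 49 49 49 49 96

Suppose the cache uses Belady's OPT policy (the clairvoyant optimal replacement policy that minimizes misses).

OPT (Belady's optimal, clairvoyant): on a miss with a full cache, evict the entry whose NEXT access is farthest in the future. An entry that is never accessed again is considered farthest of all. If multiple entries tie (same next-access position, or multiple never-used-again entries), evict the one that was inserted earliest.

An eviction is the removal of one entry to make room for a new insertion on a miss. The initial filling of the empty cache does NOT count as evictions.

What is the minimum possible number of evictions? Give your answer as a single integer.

OPT (Belady) simulation (capacity=3):
  1. access 96: MISS. Cache: [96]
  2. access 78: MISS. Cache: [96 78]
  3. access 78: HIT. Next use of 78: step 13. Cache: [96 78]
  4. access 61: MISS. Cache: [96 78 61]
  5. access 96: HIT. Next use of 96: step 6. Cache: [96 78 61]
  6. access 96: HIT. Next use of 96: step 7. Cache: [96 78 61]
  7. access 96: HIT. Next use of 96: step 8. Cache: [96 78 61]
  8. access 96: HIT. Next use of 96: step 9. Cache: [96 78 61]
  9. access 96: HIT. Next use of 96: step 10. Cache: [96 78 61]
  10. access 96: HIT. Next use of 96: step 11. Cache: [96 78 61]
  11. access 96: HIT. Next use of 96: step 20. Cache: [96 78 61]
  12. access 29: MISS, evict 96 (next use: step 20). Cache: [78 61 29]
  13. access 78: HIT. Next use of 78: never. Cache: [78 61 29]
  14. access 29: HIT. Next use of 29: step 16. Cache: [78 61 29]
  15. access 43: MISS, evict 78 (next use: never). Cache: [61 29 43]
  16. access 29: HIT. Next use of 29: never. Cache: [61 29 43]
  17. access 61: HIT. Next use of 61: never. Cache: [61 29 43]
  18. access 49: MISS, evict 61 (next use: never). Cache: [29 43 49]
  19. access 49: HIT. Next use of 49: step 23. Cache: [29 43 49]
  20. access 96: MISS, evict 29 (next use: never). Cache: [43 49 96]
  21. access 53: MISS, evict 43 (next use: never). Cache: [49 96 53]
  22. access 96: HIT. Next use of 96: step 27. Cache: [49 96 53]
  23. access 49: HIT. Next use of 49: step 24. Cache: [49 96 53]
  24. access 49: HIT. Next use of 49: step 25. Cache: [49 96 53]
  25. access 49: HIT. Next use of 49: step 26. Cache: [49 96 53]
  26. access 49: HIT. Next use of 49: never. Cache: [49 96 53]
  27. access 96: HIT. Next use of 96: never. Cache: [49 96 53]
Total: 19 hits, 8 misses, 5 evictions

Answer: 5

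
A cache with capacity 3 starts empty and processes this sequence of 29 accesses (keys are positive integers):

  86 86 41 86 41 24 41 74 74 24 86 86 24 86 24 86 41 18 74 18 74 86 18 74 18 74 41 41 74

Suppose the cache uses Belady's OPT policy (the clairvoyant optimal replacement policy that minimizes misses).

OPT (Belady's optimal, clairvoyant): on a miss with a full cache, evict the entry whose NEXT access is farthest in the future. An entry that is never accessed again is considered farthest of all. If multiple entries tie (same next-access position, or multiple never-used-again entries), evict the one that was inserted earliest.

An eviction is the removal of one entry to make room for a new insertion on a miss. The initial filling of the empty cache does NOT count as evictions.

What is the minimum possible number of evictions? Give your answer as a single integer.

Answer: 4

Derivation:
OPT (Belady) simulation (capacity=3):
  1. access 86: MISS. Cache: [86]
  2. access 86: HIT. Next use of 86: step 4. Cache: [86]
  3. access 41: MISS. Cache: [86 41]
  4. access 86: HIT. Next use of 86: step 11. Cache: [86 41]
  5. access 41: HIT. Next use of 41: step 7. Cache: [86 41]
  6. access 24: MISS. Cache: [86 41 24]
  7. access 41: HIT. Next use of 41: step 17. Cache: [86 41 24]
  8. access 74: MISS, evict 41 (next use: step 17). Cache: [86 24 74]
  9. access 74: HIT. Next use of 74: step 19. Cache: [86 24 74]
  10. access 24: HIT. Next use of 24: step 13. Cache: [86 24 74]
  11. access 86: HIT. Next use of 86: step 12. Cache: [86 24 74]
  12. access 86: HIT. Next use of 86: step 14. Cache: [86 24 74]
  13. access 24: HIT. Next use of 24: step 15. Cache: [86 24 74]
  14. access 86: HIT. Next use of 86: step 16. Cache: [86 24 74]
  15. access 24: HIT. Next use of 24: never. Cache: [86 24 74]
  16. access 86: HIT. Next use of 86: step 22. Cache: [86 24 74]
  17. access 41: MISS, evict 24 (next use: never). Cache: [86 74 41]
  18. access 18: MISS, evict 41 (next use: step 27). Cache: [86 74 18]
  19. access 74: HIT. Next use of 74: step 21. Cache: [86 74 18]
  20. access 18: HIT. Next use of 18: step 23. Cache: [86 74 18]
  21. access 74: HIT. Next use of 74: step 24. Cache: [86 74 18]
  22. access 86: HIT. Next use of 86: never. Cache: [86 74 18]
  23. access 18: HIT. Next use of 18: step 25. Cache: [86 74 18]
  24. access 74: HIT. Next use of 74: step 26. Cache: [86 74 18]
  25. access 18: HIT. Next use of 18: never. Cache: [86 74 18]
  26. access 74: HIT. Next use of 74: step 29. Cache: [86 74 18]
  27. access 41: MISS, evict 86 (next use: never). Cache: [74 18 41]
  28. access 41: HIT. Next use of 41: never. Cache: [74 18 41]
  29. access 74: HIT. Next use of 74: never. Cache: [74 18 41]
Total: 22 hits, 7 misses, 4 evictions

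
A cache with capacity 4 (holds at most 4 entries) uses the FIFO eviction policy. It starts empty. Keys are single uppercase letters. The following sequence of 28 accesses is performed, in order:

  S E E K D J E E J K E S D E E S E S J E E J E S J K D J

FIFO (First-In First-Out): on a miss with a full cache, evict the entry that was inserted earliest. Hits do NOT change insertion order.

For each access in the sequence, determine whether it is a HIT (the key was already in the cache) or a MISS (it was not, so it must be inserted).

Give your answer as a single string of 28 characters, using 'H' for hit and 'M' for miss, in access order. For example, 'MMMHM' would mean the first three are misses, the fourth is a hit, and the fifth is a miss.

FIFO simulation (capacity=4):
  1. access S: MISS. Cache (old->new): [S]
  2. access E: MISS. Cache (old->new): [S E]
  3. access E: HIT. Cache (old->new): [S E]
  4. access K: MISS. Cache (old->new): [S E K]
  5. access D: MISS. Cache (old->new): [S E K D]
  6. access J: MISS, evict S. Cache (old->new): [E K D J]
  7. access E: HIT. Cache (old->new): [E K D J]
  8. access E: HIT. Cache (old->new): [E K D J]
  9. access J: HIT. Cache (old->new): [E K D J]
  10. access K: HIT. Cache (old->new): [E K D J]
  11. access E: HIT. Cache (old->new): [E K D J]
  12. access S: MISS, evict E. Cache (old->new): [K D J S]
  13. access D: HIT. Cache (old->new): [K D J S]
  14. access E: MISS, evict K. Cache (old->new): [D J S E]
  15. access E: HIT. Cache (old->new): [D J S E]
  16. access S: HIT. Cache (old->new): [D J S E]
  17. access E: HIT. Cache (old->new): [D J S E]
  18. access S: HIT. Cache (old->new): [D J S E]
  19. access J: HIT. Cache (old->new): [D J S E]
  20. access E: HIT. Cache (old->new): [D J S E]
  21. access E: HIT. Cache (old->new): [D J S E]
  22. access J: HIT. Cache (old->new): [D J S E]
  23. access E: HIT. Cache (old->new): [D J S E]
  24. access S: HIT. Cache (old->new): [D J S E]
  25. access J: HIT. Cache (old->new): [D J S E]
  26. access K: MISS, evict D. Cache (old->new): [J S E K]
  27. access D: MISS, evict J. Cache (old->new): [S E K D]
  28. access J: MISS, evict S. Cache (old->new): [E K D J]
Total: 18 hits, 10 misses, 6 evictions

Answer: MMHMMMHHHHHMHMHHHHHHHHHHHMMM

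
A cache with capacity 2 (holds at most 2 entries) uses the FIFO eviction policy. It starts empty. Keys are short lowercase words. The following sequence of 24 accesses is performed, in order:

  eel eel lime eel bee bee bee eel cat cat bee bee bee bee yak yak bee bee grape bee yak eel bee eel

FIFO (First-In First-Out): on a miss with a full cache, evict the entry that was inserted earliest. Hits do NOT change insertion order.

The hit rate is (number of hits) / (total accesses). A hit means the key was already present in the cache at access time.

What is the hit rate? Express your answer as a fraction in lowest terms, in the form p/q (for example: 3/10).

Answer: 1/2

Derivation:
FIFO simulation (capacity=2):
  1. access eel: MISS. Cache (old->new): [eel]
  2. access eel: HIT. Cache (old->new): [eel]
  3. access lime: MISS. Cache (old->new): [eel lime]
  4. access eel: HIT. Cache (old->new): [eel lime]
  5. access bee: MISS, evict eel. Cache (old->new): [lime bee]
  6. access bee: HIT. Cache (old->new): [lime bee]
  7. access bee: HIT. Cache (old->new): [lime bee]
  8. access eel: MISS, evict lime. Cache (old->new): [bee eel]
  9. access cat: MISS, evict bee. Cache (old->new): [eel cat]
  10. access cat: HIT. Cache (old->new): [eel cat]
  11. access bee: MISS, evict eel. Cache (old->new): [cat bee]
  12. access bee: HIT. Cache (old->new): [cat bee]
  13. access bee: HIT. Cache (old->new): [cat bee]
  14. access bee: HIT. Cache (old->new): [cat bee]
  15. access yak: MISS, evict cat. Cache (old->new): [bee yak]
  16. access yak: HIT. Cache (old->new): [bee yak]
  17. access bee: HIT. Cache (old->new): [bee yak]
  18. access bee: HIT. Cache (old->new): [bee yak]
  19. access grape: MISS, evict bee. Cache (old->new): [yak grape]
  20. access bee: MISS, evict yak. Cache (old->new): [grape bee]
  21. access yak: MISS, evict grape. Cache (old->new): [bee yak]
  22. access eel: MISS, evict bee. Cache (old->new): [yak eel]
  23. access bee: MISS, evict yak. Cache (old->new): [eel bee]
  24. access eel: HIT. Cache (old->new): [eel bee]
Total: 12 hits, 12 misses, 10 evictions

Hit rate = 12/24 = 1/2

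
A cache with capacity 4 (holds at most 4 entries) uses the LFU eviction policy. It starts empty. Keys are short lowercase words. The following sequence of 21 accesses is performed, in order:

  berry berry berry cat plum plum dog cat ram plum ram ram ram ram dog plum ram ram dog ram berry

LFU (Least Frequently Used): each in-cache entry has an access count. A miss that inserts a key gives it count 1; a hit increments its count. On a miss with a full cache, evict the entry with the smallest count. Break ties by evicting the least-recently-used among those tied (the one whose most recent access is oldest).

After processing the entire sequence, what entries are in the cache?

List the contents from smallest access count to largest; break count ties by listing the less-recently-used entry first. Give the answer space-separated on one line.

Answer: dog plum berry ram

Derivation:
LFU simulation (capacity=4):
  1. access berry: MISS. Cache: [berry(c=1)]
  2. access berry: HIT, count now 2. Cache: [berry(c=2)]
  3. access berry: HIT, count now 3. Cache: [berry(c=3)]
  4. access cat: MISS. Cache: [cat(c=1) berry(c=3)]
  5. access plum: MISS. Cache: [cat(c=1) plum(c=1) berry(c=3)]
  6. access plum: HIT, count now 2. Cache: [cat(c=1) plum(c=2) berry(c=3)]
  7. access dog: MISS. Cache: [cat(c=1) dog(c=1) plum(c=2) berry(c=3)]
  8. access cat: HIT, count now 2. Cache: [dog(c=1) plum(c=2) cat(c=2) berry(c=3)]
  9. access ram: MISS, evict dog(c=1). Cache: [ram(c=1) plum(c=2) cat(c=2) berry(c=3)]
  10. access plum: HIT, count now 3. Cache: [ram(c=1) cat(c=2) berry(c=3) plum(c=3)]
  11. access ram: HIT, count now 2. Cache: [cat(c=2) ram(c=2) berry(c=3) plum(c=3)]
  12. access ram: HIT, count now 3. Cache: [cat(c=2) berry(c=3) plum(c=3) ram(c=3)]
  13. access ram: HIT, count now 4. Cache: [cat(c=2) berry(c=3) plum(c=3) ram(c=4)]
  14. access ram: HIT, count now 5. Cache: [cat(c=2) berry(c=3) plum(c=3) ram(c=5)]
  15. access dog: MISS, evict cat(c=2). Cache: [dog(c=1) berry(c=3) plum(c=3) ram(c=5)]
  16. access plum: HIT, count now 4. Cache: [dog(c=1) berry(c=3) plum(c=4) ram(c=5)]
  17. access ram: HIT, count now 6. Cache: [dog(c=1) berry(c=3) plum(c=4) ram(c=6)]
  18. access ram: HIT, count now 7. Cache: [dog(c=1) berry(c=3) plum(c=4) ram(c=7)]
  19. access dog: HIT, count now 2. Cache: [dog(c=2) berry(c=3) plum(c=4) ram(c=7)]
  20. access ram: HIT, count now 8. Cache: [dog(c=2) berry(c=3) plum(c=4) ram(c=8)]
  21. access berry: HIT, count now 4. Cache: [dog(c=2) plum(c=4) berry(c=4) ram(c=8)]
Total: 15 hits, 6 misses, 2 evictions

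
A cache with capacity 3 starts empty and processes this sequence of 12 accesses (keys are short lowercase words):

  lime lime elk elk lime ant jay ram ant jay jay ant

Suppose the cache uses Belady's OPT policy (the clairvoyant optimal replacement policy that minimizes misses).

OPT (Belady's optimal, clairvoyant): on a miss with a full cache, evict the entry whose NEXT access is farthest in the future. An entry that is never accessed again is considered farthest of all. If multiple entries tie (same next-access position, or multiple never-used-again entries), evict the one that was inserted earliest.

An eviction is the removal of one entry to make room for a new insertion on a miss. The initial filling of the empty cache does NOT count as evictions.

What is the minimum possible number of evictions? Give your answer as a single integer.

OPT (Belady) simulation (capacity=3):
  1. access lime: MISS. Cache: [lime]
  2. access lime: HIT. Next use of lime: step 5. Cache: [lime]
  3. access elk: MISS. Cache: [lime elk]
  4. access elk: HIT. Next use of elk: never. Cache: [lime elk]
  5. access lime: HIT. Next use of lime: never. Cache: [lime elk]
  6. access ant: MISS. Cache: [lime elk ant]
  7. access jay: MISS, evict lime (next use: never). Cache: [elk ant jay]
  8. access ram: MISS, evict elk (next use: never). Cache: [ant jay ram]
  9. access ant: HIT. Next use of ant: step 12. Cache: [ant jay ram]
  10. access jay: HIT. Next use of jay: step 11. Cache: [ant jay ram]
  11. access jay: HIT. Next use of jay: never. Cache: [ant jay ram]
  12. access ant: HIT. Next use of ant: never. Cache: [ant jay ram]
Total: 7 hits, 5 misses, 2 evictions

Answer: 2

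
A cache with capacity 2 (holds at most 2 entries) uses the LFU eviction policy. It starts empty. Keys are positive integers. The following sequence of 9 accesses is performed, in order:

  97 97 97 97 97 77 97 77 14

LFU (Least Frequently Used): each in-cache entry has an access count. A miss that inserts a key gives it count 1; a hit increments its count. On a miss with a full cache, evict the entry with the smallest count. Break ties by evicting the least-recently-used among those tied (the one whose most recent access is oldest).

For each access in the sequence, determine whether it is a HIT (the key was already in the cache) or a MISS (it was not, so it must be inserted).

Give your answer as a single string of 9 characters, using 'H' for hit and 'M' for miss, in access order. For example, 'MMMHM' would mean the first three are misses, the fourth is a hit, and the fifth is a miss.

Answer: MHHHHMHHM

Derivation:
LFU simulation (capacity=2):
  1. access 97: MISS. Cache: [97(c=1)]
  2. access 97: HIT, count now 2. Cache: [97(c=2)]
  3. access 97: HIT, count now 3. Cache: [97(c=3)]
  4. access 97: HIT, count now 4. Cache: [97(c=4)]
  5. access 97: HIT, count now 5. Cache: [97(c=5)]
  6. access 77: MISS. Cache: [77(c=1) 97(c=5)]
  7. access 97: HIT, count now 6. Cache: [77(c=1) 97(c=6)]
  8. access 77: HIT, count now 2. Cache: [77(c=2) 97(c=6)]
  9. access 14: MISS, evict 77(c=2). Cache: [14(c=1) 97(c=6)]
Total: 6 hits, 3 misses, 1 evictions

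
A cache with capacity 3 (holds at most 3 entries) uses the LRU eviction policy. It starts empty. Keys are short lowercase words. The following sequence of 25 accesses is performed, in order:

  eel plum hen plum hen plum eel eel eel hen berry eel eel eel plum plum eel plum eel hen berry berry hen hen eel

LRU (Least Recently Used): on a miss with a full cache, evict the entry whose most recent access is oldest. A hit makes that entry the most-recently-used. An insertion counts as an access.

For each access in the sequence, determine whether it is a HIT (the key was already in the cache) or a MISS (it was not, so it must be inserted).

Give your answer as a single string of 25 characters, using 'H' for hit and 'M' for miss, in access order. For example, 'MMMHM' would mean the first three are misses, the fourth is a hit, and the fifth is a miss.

Answer: MMMHHHHHHHMHHHMHHHHMMHHHH

Derivation:
LRU simulation (capacity=3):
  1. access eel: MISS. Cache (LRU->MRU): [eel]
  2. access plum: MISS. Cache (LRU->MRU): [eel plum]
  3. access hen: MISS. Cache (LRU->MRU): [eel plum hen]
  4. access plum: HIT. Cache (LRU->MRU): [eel hen plum]
  5. access hen: HIT. Cache (LRU->MRU): [eel plum hen]
  6. access plum: HIT. Cache (LRU->MRU): [eel hen plum]
  7. access eel: HIT. Cache (LRU->MRU): [hen plum eel]
  8. access eel: HIT. Cache (LRU->MRU): [hen plum eel]
  9. access eel: HIT. Cache (LRU->MRU): [hen plum eel]
  10. access hen: HIT. Cache (LRU->MRU): [plum eel hen]
  11. access berry: MISS, evict plum. Cache (LRU->MRU): [eel hen berry]
  12. access eel: HIT. Cache (LRU->MRU): [hen berry eel]
  13. access eel: HIT. Cache (LRU->MRU): [hen berry eel]
  14. access eel: HIT. Cache (LRU->MRU): [hen berry eel]
  15. access plum: MISS, evict hen. Cache (LRU->MRU): [berry eel plum]
  16. access plum: HIT. Cache (LRU->MRU): [berry eel plum]
  17. access eel: HIT. Cache (LRU->MRU): [berry plum eel]
  18. access plum: HIT. Cache (LRU->MRU): [berry eel plum]
  19. access eel: HIT. Cache (LRU->MRU): [berry plum eel]
  20. access hen: MISS, evict berry. Cache (LRU->MRU): [plum eel hen]
  21. access berry: MISS, evict plum. Cache (LRU->MRU): [eel hen berry]
  22. access berry: HIT. Cache (LRU->MRU): [eel hen berry]
  23. access hen: HIT. Cache (LRU->MRU): [eel berry hen]
  24. access hen: HIT. Cache (LRU->MRU): [eel berry hen]
  25. access eel: HIT. Cache (LRU->MRU): [berry hen eel]
Total: 18 hits, 7 misses, 4 evictions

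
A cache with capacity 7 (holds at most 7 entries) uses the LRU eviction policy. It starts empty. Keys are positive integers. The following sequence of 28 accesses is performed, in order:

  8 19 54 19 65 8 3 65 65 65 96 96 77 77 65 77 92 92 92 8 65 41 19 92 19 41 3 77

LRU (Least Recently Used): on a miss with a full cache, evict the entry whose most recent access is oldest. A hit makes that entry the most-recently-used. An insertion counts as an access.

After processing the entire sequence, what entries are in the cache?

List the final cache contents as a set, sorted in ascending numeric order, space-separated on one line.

LRU simulation (capacity=7):
  1. access 8: MISS. Cache (LRU->MRU): [8]
  2. access 19: MISS. Cache (LRU->MRU): [8 19]
  3. access 54: MISS. Cache (LRU->MRU): [8 19 54]
  4. access 19: HIT. Cache (LRU->MRU): [8 54 19]
  5. access 65: MISS. Cache (LRU->MRU): [8 54 19 65]
  6. access 8: HIT. Cache (LRU->MRU): [54 19 65 8]
  7. access 3: MISS. Cache (LRU->MRU): [54 19 65 8 3]
  8. access 65: HIT. Cache (LRU->MRU): [54 19 8 3 65]
  9. access 65: HIT. Cache (LRU->MRU): [54 19 8 3 65]
  10. access 65: HIT. Cache (LRU->MRU): [54 19 8 3 65]
  11. access 96: MISS. Cache (LRU->MRU): [54 19 8 3 65 96]
  12. access 96: HIT. Cache (LRU->MRU): [54 19 8 3 65 96]
  13. access 77: MISS. Cache (LRU->MRU): [54 19 8 3 65 96 77]
  14. access 77: HIT. Cache (LRU->MRU): [54 19 8 3 65 96 77]
  15. access 65: HIT. Cache (LRU->MRU): [54 19 8 3 96 77 65]
  16. access 77: HIT. Cache (LRU->MRU): [54 19 8 3 96 65 77]
  17. access 92: MISS, evict 54. Cache (LRU->MRU): [19 8 3 96 65 77 92]
  18. access 92: HIT. Cache (LRU->MRU): [19 8 3 96 65 77 92]
  19. access 92: HIT. Cache (LRU->MRU): [19 8 3 96 65 77 92]
  20. access 8: HIT. Cache (LRU->MRU): [19 3 96 65 77 92 8]
  21. access 65: HIT. Cache (LRU->MRU): [19 3 96 77 92 8 65]
  22. access 41: MISS, evict 19. Cache (LRU->MRU): [3 96 77 92 8 65 41]
  23. access 19: MISS, evict 3. Cache (LRU->MRU): [96 77 92 8 65 41 19]
  24. access 92: HIT. Cache (LRU->MRU): [96 77 8 65 41 19 92]
  25. access 19: HIT. Cache (LRU->MRU): [96 77 8 65 41 92 19]
  26. access 41: HIT. Cache (LRU->MRU): [96 77 8 65 92 19 41]
  27. access 3: MISS, evict 96. Cache (LRU->MRU): [77 8 65 92 19 41 3]
  28. access 77: HIT. Cache (LRU->MRU): [8 65 92 19 41 3 77]
Total: 17 hits, 11 misses, 4 evictions

Answer: 3 8 19 41 65 77 92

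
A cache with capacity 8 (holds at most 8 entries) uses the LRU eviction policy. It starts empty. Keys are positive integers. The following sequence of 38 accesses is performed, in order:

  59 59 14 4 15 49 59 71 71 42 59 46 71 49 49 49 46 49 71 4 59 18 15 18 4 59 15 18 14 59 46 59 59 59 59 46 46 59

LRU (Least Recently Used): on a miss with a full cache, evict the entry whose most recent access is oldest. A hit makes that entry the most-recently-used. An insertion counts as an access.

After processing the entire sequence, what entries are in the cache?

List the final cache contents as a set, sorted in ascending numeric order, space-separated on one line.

Answer: 4 14 15 18 46 49 59 71

Derivation:
LRU simulation (capacity=8):
  1. access 59: MISS. Cache (LRU->MRU): [59]
  2. access 59: HIT. Cache (LRU->MRU): [59]
  3. access 14: MISS. Cache (LRU->MRU): [59 14]
  4. access 4: MISS. Cache (LRU->MRU): [59 14 4]
  5. access 15: MISS. Cache (LRU->MRU): [59 14 4 15]
  6. access 49: MISS. Cache (LRU->MRU): [59 14 4 15 49]
  7. access 59: HIT. Cache (LRU->MRU): [14 4 15 49 59]
  8. access 71: MISS. Cache (LRU->MRU): [14 4 15 49 59 71]
  9. access 71: HIT. Cache (LRU->MRU): [14 4 15 49 59 71]
  10. access 42: MISS. Cache (LRU->MRU): [14 4 15 49 59 71 42]
  11. access 59: HIT. Cache (LRU->MRU): [14 4 15 49 71 42 59]
  12. access 46: MISS. Cache (LRU->MRU): [14 4 15 49 71 42 59 46]
  13. access 71: HIT. Cache (LRU->MRU): [14 4 15 49 42 59 46 71]
  14. access 49: HIT. Cache (LRU->MRU): [14 4 15 42 59 46 71 49]
  15. access 49: HIT. Cache (LRU->MRU): [14 4 15 42 59 46 71 49]
  16. access 49: HIT. Cache (LRU->MRU): [14 4 15 42 59 46 71 49]
  17. access 46: HIT. Cache (LRU->MRU): [14 4 15 42 59 71 49 46]
  18. access 49: HIT. Cache (LRU->MRU): [14 4 15 42 59 71 46 49]
  19. access 71: HIT. Cache (LRU->MRU): [14 4 15 42 59 46 49 71]
  20. access 4: HIT. Cache (LRU->MRU): [14 15 42 59 46 49 71 4]
  21. access 59: HIT. Cache (LRU->MRU): [14 15 42 46 49 71 4 59]
  22. access 18: MISS, evict 14. Cache (LRU->MRU): [15 42 46 49 71 4 59 18]
  23. access 15: HIT. Cache (LRU->MRU): [42 46 49 71 4 59 18 15]
  24. access 18: HIT. Cache (LRU->MRU): [42 46 49 71 4 59 15 18]
  25. access 4: HIT. Cache (LRU->MRU): [42 46 49 71 59 15 18 4]
  26. access 59: HIT. Cache (LRU->MRU): [42 46 49 71 15 18 4 59]
  27. access 15: HIT. Cache (LRU->MRU): [42 46 49 71 18 4 59 15]
  28. access 18: HIT. Cache (LRU->MRU): [42 46 49 71 4 59 15 18]
  29. access 14: MISS, evict 42. Cache (LRU->MRU): [46 49 71 4 59 15 18 14]
  30. access 59: HIT. Cache (LRU->MRU): [46 49 71 4 15 18 14 59]
  31. access 46: HIT. Cache (LRU->MRU): [49 71 4 15 18 14 59 46]
  32. access 59: HIT. Cache (LRU->MRU): [49 71 4 15 18 14 46 59]
  33. access 59: HIT. Cache (LRU->MRU): [49 71 4 15 18 14 46 59]
  34. access 59: HIT. Cache (LRU->MRU): [49 71 4 15 18 14 46 59]
  35. access 59: HIT. Cache (LRU->MRU): [49 71 4 15 18 14 46 59]
  36. access 46: HIT. Cache (LRU->MRU): [49 71 4 15 18 14 59 46]
  37. access 46: HIT. Cache (LRU->MRU): [49 71 4 15 18 14 59 46]
  38. access 59: HIT. Cache (LRU->MRU): [49 71 4 15 18 14 46 59]
Total: 28 hits, 10 misses, 2 evictions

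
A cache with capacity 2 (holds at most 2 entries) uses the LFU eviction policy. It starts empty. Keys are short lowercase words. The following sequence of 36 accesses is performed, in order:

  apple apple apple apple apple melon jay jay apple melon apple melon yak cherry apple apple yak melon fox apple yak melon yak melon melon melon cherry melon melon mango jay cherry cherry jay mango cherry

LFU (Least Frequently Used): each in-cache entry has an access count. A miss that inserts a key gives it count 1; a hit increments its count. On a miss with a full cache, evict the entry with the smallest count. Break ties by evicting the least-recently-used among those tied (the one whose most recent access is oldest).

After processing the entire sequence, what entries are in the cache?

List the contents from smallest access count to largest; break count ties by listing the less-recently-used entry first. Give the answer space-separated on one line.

Answer: cherry apple

Derivation:
LFU simulation (capacity=2):
  1. access apple: MISS. Cache: [apple(c=1)]
  2. access apple: HIT, count now 2. Cache: [apple(c=2)]
  3. access apple: HIT, count now 3. Cache: [apple(c=3)]
  4. access apple: HIT, count now 4. Cache: [apple(c=4)]
  5. access apple: HIT, count now 5. Cache: [apple(c=5)]
  6. access melon: MISS. Cache: [melon(c=1) apple(c=5)]
  7. access jay: MISS, evict melon(c=1). Cache: [jay(c=1) apple(c=5)]
  8. access jay: HIT, count now 2. Cache: [jay(c=2) apple(c=5)]
  9. access apple: HIT, count now 6. Cache: [jay(c=2) apple(c=6)]
  10. access melon: MISS, evict jay(c=2). Cache: [melon(c=1) apple(c=6)]
  11. access apple: HIT, count now 7. Cache: [melon(c=1) apple(c=7)]
  12. access melon: HIT, count now 2. Cache: [melon(c=2) apple(c=7)]
  13. access yak: MISS, evict melon(c=2). Cache: [yak(c=1) apple(c=7)]
  14. access cherry: MISS, evict yak(c=1). Cache: [cherry(c=1) apple(c=7)]
  15. access apple: HIT, count now 8. Cache: [cherry(c=1) apple(c=8)]
  16. access apple: HIT, count now 9. Cache: [cherry(c=1) apple(c=9)]
  17. access yak: MISS, evict cherry(c=1). Cache: [yak(c=1) apple(c=9)]
  18. access melon: MISS, evict yak(c=1). Cache: [melon(c=1) apple(c=9)]
  19. access fox: MISS, evict melon(c=1). Cache: [fox(c=1) apple(c=9)]
  20. access apple: HIT, count now 10. Cache: [fox(c=1) apple(c=10)]
  21. access yak: MISS, evict fox(c=1). Cache: [yak(c=1) apple(c=10)]
  22. access melon: MISS, evict yak(c=1). Cache: [melon(c=1) apple(c=10)]
  23. access yak: MISS, evict melon(c=1). Cache: [yak(c=1) apple(c=10)]
  24. access melon: MISS, evict yak(c=1). Cache: [melon(c=1) apple(c=10)]
  25. access melon: HIT, count now 2. Cache: [melon(c=2) apple(c=10)]
  26. access melon: HIT, count now 3. Cache: [melon(c=3) apple(c=10)]
  27. access cherry: MISS, evict melon(c=3). Cache: [cherry(c=1) apple(c=10)]
  28. access melon: MISS, evict cherry(c=1). Cache: [melon(c=1) apple(c=10)]
  29. access melon: HIT, count now 2. Cache: [melon(c=2) apple(c=10)]
  30. access mango: MISS, evict melon(c=2). Cache: [mango(c=1) apple(c=10)]
  31. access jay: MISS, evict mango(c=1). Cache: [jay(c=1) apple(c=10)]
  32. access cherry: MISS, evict jay(c=1). Cache: [cherry(c=1) apple(c=10)]
  33. access cherry: HIT, count now 2. Cache: [cherry(c=2) apple(c=10)]
  34. access jay: MISS, evict cherry(c=2). Cache: [jay(c=1) apple(c=10)]
  35. access mango: MISS, evict jay(c=1). Cache: [mango(c=1) apple(c=10)]
  36. access cherry: MISS, evict mango(c=1). Cache: [cherry(c=1) apple(c=10)]
Total: 15 hits, 21 misses, 19 evictions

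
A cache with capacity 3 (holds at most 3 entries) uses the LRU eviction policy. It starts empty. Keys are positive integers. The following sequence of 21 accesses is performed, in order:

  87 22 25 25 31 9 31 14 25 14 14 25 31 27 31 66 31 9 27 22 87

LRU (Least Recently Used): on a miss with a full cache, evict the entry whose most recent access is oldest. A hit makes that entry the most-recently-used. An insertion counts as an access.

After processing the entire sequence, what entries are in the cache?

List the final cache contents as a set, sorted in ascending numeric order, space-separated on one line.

LRU simulation (capacity=3):
  1. access 87: MISS. Cache (LRU->MRU): [87]
  2. access 22: MISS. Cache (LRU->MRU): [87 22]
  3. access 25: MISS. Cache (LRU->MRU): [87 22 25]
  4. access 25: HIT. Cache (LRU->MRU): [87 22 25]
  5. access 31: MISS, evict 87. Cache (LRU->MRU): [22 25 31]
  6. access 9: MISS, evict 22. Cache (LRU->MRU): [25 31 9]
  7. access 31: HIT. Cache (LRU->MRU): [25 9 31]
  8. access 14: MISS, evict 25. Cache (LRU->MRU): [9 31 14]
  9. access 25: MISS, evict 9. Cache (LRU->MRU): [31 14 25]
  10. access 14: HIT. Cache (LRU->MRU): [31 25 14]
  11. access 14: HIT. Cache (LRU->MRU): [31 25 14]
  12. access 25: HIT. Cache (LRU->MRU): [31 14 25]
  13. access 31: HIT. Cache (LRU->MRU): [14 25 31]
  14. access 27: MISS, evict 14. Cache (LRU->MRU): [25 31 27]
  15. access 31: HIT. Cache (LRU->MRU): [25 27 31]
  16. access 66: MISS, evict 25. Cache (LRU->MRU): [27 31 66]
  17. access 31: HIT. Cache (LRU->MRU): [27 66 31]
  18. access 9: MISS, evict 27. Cache (LRU->MRU): [66 31 9]
  19. access 27: MISS, evict 66. Cache (LRU->MRU): [31 9 27]
  20. access 22: MISS, evict 31. Cache (LRU->MRU): [9 27 22]
  21. access 87: MISS, evict 9. Cache (LRU->MRU): [27 22 87]
Total: 8 hits, 13 misses, 10 evictions

Answer: 22 27 87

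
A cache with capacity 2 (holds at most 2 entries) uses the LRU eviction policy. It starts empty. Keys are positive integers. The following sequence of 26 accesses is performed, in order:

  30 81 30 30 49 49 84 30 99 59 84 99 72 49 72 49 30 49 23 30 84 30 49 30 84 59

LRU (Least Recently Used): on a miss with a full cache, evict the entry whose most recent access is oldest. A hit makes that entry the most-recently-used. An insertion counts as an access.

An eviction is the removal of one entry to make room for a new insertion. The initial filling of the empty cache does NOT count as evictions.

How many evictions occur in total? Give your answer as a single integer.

Answer: 16

Derivation:
LRU simulation (capacity=2):
  1. access 30: MISS. Cache (LRU->MRU): [30]
  2. access 81: MISS. Cache (LRU->MRU): [30 81]
  3. access 30: HIT. Cache (LRU->MRU): [81 30]
  4. access 30: HIT. Cache (LRU->MRU): [81 30]
  5. access 49: MISS, evict 81. Cache (LRU->MRU): [30 49]
  6. access 49: HIT. Cache (LRU->MRU): [30 49]
  7. access 84: MISS, evict 30. Cache (LRU->MRU): [49 84]
  8. access 30: MISS, evict 49. Cache (LRU->MRU): [84 30]
  9. access 99: MISS, evict 84. Cache (LRU->MRU): [30 99]
  10. access 59: MISS, evict 30. Cache (LRU->MRU): [99 59]
  11. access 84: MISS, evict 99. Cache (LRU->MRU): [59 84]
  12. access 99: MISS, evict 59. Cache (LRU->MRU): [84 99]
  13. access 72: MISS, evict 84. Cache (LRU->MRU): [99 72]
  14. access 49: MISS, evict 99. Cache (LRU->MRU): [72 49]
  15. access 72: HIT. Cache (LRU->MRU): [49 72]
  16. access 49: HIT. Cache (LRU->MRU): [72 49]
  17. access 30: MISS, evict 72. Cache (LRU->MRU): [49 30]
  18. access 49: HIT. Cache (LRU->MRU): [30 49]
  19. access 23: MISS, evict 30. Cache (LRU->MRU): [49 23]
  20. access 30: MISS, evict 49. Cache (LRU->MRU): [23 30]
  21. access 84: MISS, evict 23. Cache (LRU->MRU): [30 84]
  22. access 30: HIT. Cache (LRU->MRU): [84 30]
  23. access 49: MISS, evict 84. Cache (LRU->MRU): [30 49]
  24. access 30: HIT. Cache (LRU->MRU): [49 30]
  25. access 84: MISS, evict 49. Cache (LRU->MRU): [30 84]
  26. access 59: MISS, evict 30. Cache (LRU->MRU): [84 59]
Total: 8 hits, 18 misses, 16 evictions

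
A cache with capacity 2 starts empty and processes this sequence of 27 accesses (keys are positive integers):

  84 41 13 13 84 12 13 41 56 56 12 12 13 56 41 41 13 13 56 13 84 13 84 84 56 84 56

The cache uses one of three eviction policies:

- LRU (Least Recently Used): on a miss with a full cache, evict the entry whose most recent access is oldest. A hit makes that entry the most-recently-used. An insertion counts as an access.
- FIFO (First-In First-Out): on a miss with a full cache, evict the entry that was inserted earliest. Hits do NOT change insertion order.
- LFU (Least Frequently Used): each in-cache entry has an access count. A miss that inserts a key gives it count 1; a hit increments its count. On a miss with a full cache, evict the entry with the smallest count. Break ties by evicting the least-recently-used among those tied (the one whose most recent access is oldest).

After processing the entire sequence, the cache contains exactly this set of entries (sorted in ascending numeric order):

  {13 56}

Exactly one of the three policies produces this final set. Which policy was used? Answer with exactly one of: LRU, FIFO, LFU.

Simulating under each policy and comparing final sets:
  LRU: final set = {56 84} -> differs
  FIFO: final set = {56 84} -> differs
  LFU: final set = {13 56} -> MATCHES target
Only LFU produces the target set.

Answer: LFU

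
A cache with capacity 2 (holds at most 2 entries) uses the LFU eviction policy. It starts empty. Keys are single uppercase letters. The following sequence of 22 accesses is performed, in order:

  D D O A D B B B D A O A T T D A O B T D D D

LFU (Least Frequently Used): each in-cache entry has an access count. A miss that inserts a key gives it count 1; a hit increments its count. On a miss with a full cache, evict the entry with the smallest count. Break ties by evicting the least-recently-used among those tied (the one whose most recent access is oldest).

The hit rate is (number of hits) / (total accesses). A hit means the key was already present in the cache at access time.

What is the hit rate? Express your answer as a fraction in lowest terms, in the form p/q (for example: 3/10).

LFU simulation (capacity=2):
  1. access D: MISS. Cache: [D(c=1)]
  2. access D: HIT, count now 2. Cache: [D(c=2)]
  3. access O: MISS. Cache: [O(c=1) D(c=2)]
  4. access A: MISS, evict O(c=1). Cache: [A(c=1) D(c=2)]
  5. access D: HIT, count now 3. Cache: [A(c=1) D(c=3)]
  6. access B: MISS, evict A(c=1). Cache: [B(c=1) D(c=3)]
  7. access B: HIT, count now 2. Cache: [B(c=2) D(c=3)]
  8. access B: HIT, count now 3. Cache: [D(c=3) B(c=3)]
  9. access D: HIT, count now 4. Cache: [B(c=3) D(c=4)]
  10. access A: MISS, evict B(c=3). Cache: [A(c=1) D(c=4)]
  11. access O: MISS, evict A(c=1). Cache: [O(c=1) D(c=4)]
  12. access A: MISS, evict O(c=1). Cache: [A(c=1) D(c=4)]
  13. access T: MISS, evict A(c=1). Cache: [T(c=1) D(c=4)]
  14. access T: HIT, count now 2. Cache: [T(c=2) D(c=4)]
  15. access D: HIT, count now 5. Cache: [T(c=2) D(c=5)]
  16. access A: MISS, evict T(c=2). Cache: [A(c=1) D(c=5)]
  17. access O: MISS, evict A(c=1). Cache: [O(c=1) D(c=5)]
  18. access B: MISS, evict O(c=1). Cache: [B(c=1) D(c=5)]
  19. access T: MISS, evict B(c=1). Cache: [T(c=1) D(c=5)]
  20. access D: HIT, count now 6. Cache: [T(c=1) D(c=6)]
  21. access D: HIT, count now 7. Cache: [T(c=1) D(c=7)]
  22. access D: HIT, count now 8. Cache: [T(c=1) D(c=8)]
Total: 10 hits, 12 misses, 10 evictions

Hit rate = 10/22 = 5/11

Answer: 5/11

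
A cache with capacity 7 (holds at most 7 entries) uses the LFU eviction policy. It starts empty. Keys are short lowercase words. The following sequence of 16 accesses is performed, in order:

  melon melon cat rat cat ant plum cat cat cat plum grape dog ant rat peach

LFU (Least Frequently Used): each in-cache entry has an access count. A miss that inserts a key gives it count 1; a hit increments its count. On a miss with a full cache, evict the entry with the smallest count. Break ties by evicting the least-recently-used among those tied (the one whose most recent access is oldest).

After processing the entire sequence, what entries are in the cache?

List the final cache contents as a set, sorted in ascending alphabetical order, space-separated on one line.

Answer: ant cat dog melon peach plum rat

Derivation:
LFU simulation (capacity=7):
  1. access melon: MISS. Cache: [melon(c=1)]
  2. access melon: HIT, count now 2. Cache: [melon(c=2)]
  3. access cat: MISS. Cache: [cat(c=1) melon(c=2)]
  4. access rat: MISS. Cache: [cat(c=1) rat(c=1) melon(c=2)]
  5. access cat: HIT, count now 2. Cache: [rat(c=1) melon(c=2) cat(c=2)]
  6. access ant: MISS. Cache: [rat(c=1) ant(c=1) melon(c=2) cat(c=2)]
  7. access plum: MISS. Cache: [rat(c=1) ant(c=1) plum(c=1) melon(c=2) cat(c=2)]
  8. access cat: HIT, count now 3. Cache: [rat(c=1) ant(c=1) plum(c=1) melon(c=2) cat(c=3)]
  9. access cat: HIT, count now 4. Cache: [rat(c=1) ant(c=1) plum(c=1) melon(c=2) cat(c=4)]
  10. access cat: HIT, count now 5. Cache: [rat(c=1) ant(c=1) plum(c=1) melon(c=2) cat(c=5)]
  11. access plum: HIT, count now 2. Cache: [rat(c=1) ant(c=1) melon(c=2) plum(c=2) cat(c=5)]
  12. access grape: MISS. Cache: [rat(c=1) ant(c=1) grape(c=1) melon(c=2) plum(c=2) cat(c=5)]
  13. access dog: MISS. Cache: [rat(c=1) ant(c=1) grape(c=1) dog(c=1) melon(c=2) plum(c=2) cat(c=5)]
  14. access ant: HIT, count now 2. Cache: [rat(c=1) grape(c=1) dog(c=1) melon(c=2) plum(c=2) ant(c=2) cat(c=5)]
  15. access rat: HIT, count now 2. Cache: [grape(c=1) dog(c=1) melon(c=2) plum(c=2) ant(c=2) rat(c=2) cat(c=5)]
  16. access peach: MISS, evict grape(c=1). Cache: [dog(c=1) peach(c=1) melon(c=2) plum(c=2) ant(c=2) rat(c=2) cat(c=5)]
Total: 8 hits, 8 misses, 1 evictions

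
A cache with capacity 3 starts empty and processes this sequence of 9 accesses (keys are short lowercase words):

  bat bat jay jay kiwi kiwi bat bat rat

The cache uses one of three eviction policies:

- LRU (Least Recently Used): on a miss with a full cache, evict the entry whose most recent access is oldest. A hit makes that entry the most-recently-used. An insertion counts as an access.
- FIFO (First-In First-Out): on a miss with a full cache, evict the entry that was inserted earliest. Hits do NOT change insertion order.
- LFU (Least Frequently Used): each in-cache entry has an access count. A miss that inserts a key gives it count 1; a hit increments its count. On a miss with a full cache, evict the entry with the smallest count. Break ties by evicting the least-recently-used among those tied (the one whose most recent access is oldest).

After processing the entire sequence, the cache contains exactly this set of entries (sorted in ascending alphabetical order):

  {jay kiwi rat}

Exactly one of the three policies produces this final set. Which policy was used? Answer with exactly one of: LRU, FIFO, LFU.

Answer: FIFO

Derivation:
Simulating under each policy and comparing final sets:
  LRU: final set = {bat kiwi rat} -> differs
  FIFO: final set = {jay kiwi rat} -> MATCHES target
  LFU: final set = {bat kiwi rat} -> differs
Only FIFO produces the target set.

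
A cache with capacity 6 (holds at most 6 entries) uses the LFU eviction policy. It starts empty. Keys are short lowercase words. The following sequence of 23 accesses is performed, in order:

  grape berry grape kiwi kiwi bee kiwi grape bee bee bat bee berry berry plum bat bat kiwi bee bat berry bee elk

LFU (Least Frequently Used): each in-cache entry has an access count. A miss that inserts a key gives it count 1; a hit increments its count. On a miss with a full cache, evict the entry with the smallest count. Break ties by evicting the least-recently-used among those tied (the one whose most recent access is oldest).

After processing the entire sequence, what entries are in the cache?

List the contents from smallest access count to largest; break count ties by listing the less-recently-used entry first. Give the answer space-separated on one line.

Answer: elk grape kiwi bat berry bee

Derivation:
LFU simulation (capacity=6):
  1. access grape: MISS. Cache: [grape(c=1)]
  2. access berry: MISS. Cache: [grape(c=1) berry(c=1)]
  3. access grape: HIT, count now 2. Cache: [berry(c=1) grape(c=2)]
  4. access kiwi: MISS. Cache: [berry(c=1) kiwi(c=1) grape(c=2)]
  5. access kiwi: HIT, count now 2. Cache: [berry(c=1) grape(c=2) kiwi(c=2)]
  6. access bee: MISS. Cache: [berry(c=1) bee(c=1) grape(c=2) kiwi(c=2)]
  7. access kiwi: HIT, count now 3. Cache: [berry(c=1) bee(c=1) grape(c=2) kiwi(c=3)]
  8. access grape: HIT, count now 3. Cache: [berry(c=1) bee(c=1) kiwi(c=3) grape(c=3)]
  9. access bee: HIT, count now 2. Cache: [berry(c=1) bee(c=2) kiwi(c=3) grape(c=3)]
  10. access bee: HIT, count now 3. Cache: [berry(c=1) kiwi(c=3) grape(c=3) bee(c=3)]
  11. access bat: MISS. Cache: [berry(c=1) bat(c=1) kiwi(c=3) grape(c=3) bee(c=3)]
  12. access bee: HIT, count now 4. Cache: [berry(c=1) bat(c=1) kiwi(c=3) grape(c=3) bee(c=4)]
  13. access berry: HIT, count now 2. Cache: [bat(c=1) berry(c=2) kiwi(c=3) grape(c=3) bee(c=4)]
  14. access berry: HIT, count now 3. Cache: [bat(c=1) kiwi(c=3) grape(c=3) berry(c=3) bee(c=4)]
  15. access plum: MISS. Cache: [bat(c=1) plum(c=1) kiwi(c=3) grape(c=3) berry(c=3) bee(c=4)]
  16. access bat: HIT, count now 2. Cache: [plum(c=1) bat(c=2) kiwi(c=3) grape(c=3) berry(c=3) bee(c=4)]
  17. access bat: HIT, count now 3. Cache: [plum(c=1) kiwi(c=3) grape(c=3) berry(c=3) bat(c=3) bee(c=4)]
  18. access kiwi: HIT, count now 4. Cache: [plum(c=1) grape(c=3) berry(c=3) bat(c=3) bee(c=4) kiwi(c=4)]
  19. access bee: HIT, count now 5. Cache: [plum(c=1) grape(c=3) berry(c=3) bat(c=3) kiwi(c=4) bee(c=5)]
  20. access bat: HIT, count now 4. Cache: [plum(c=1) grape(c=3) berry(c=3) kiwi(c=4) bat(c=4) bee(c=5)]
  21. access berry: HIT, count now 4. Cache: [plum(c=1) grape(c=3) kiwi(c=4) bat(c=4) berry(c=4) bee(c=5)]
  22. access bee: HIT, count now 6. Cache: [plum(c=1) grape(c=3) kiwi(c=4) bat(c=4) berry(c=4) bee(c=6)]
  23. access elk: MISS, evict plum(c=1). Cache: [elk(c=1) grape(c=3) kiwi(c=4) bat(c=4) berry(c=4) bee(c=6)]
Total: 16 hits, 7 misses, 1 evictions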